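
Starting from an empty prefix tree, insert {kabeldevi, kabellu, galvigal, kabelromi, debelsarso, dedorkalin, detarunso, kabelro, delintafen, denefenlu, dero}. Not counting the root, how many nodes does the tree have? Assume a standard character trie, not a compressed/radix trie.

65

Count nodes per top-level branch (shared prefixes stored once):
  'd'-branch (debelsarso, dedorkalin, delintafen, denefenlu, dero, detarunso): 42 nodes
  'g'-branch (galvigal): 8 nodes
  'k'-branch (kabeldevi, kabellu, kabelro, kabelromi): 15 nodes
Sum: 65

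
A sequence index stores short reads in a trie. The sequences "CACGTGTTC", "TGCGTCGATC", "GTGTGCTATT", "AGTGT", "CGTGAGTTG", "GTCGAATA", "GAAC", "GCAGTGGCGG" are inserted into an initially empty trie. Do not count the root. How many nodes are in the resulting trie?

60

For each word, the new-node count is its length minus the longest prefix already in the trie:
  "CACGTGTTC" → 9 new (C, A, C, G, T, G, T, T, C)
  "TGCGTCGATC" → 10 new (T, G, C, G, T, C, G, A, T, C)
  "GTGTGCTATT" → 10 new (G, T, G, T, G, C, T, A, T, T)
  "AGTGT" → 5 new (A, G, T, G, T)
  "CGTGAGTTG" → prefix "C" already present; 8 new (G, T, G, A, G, T, T, G)
  "GTCGAATA" → prefix "GT" already present; 6 new (C, G, A, A, T, A)
  "GAAC" → prefix "G" already present; 3 new (A, A, C)
  "GCAGTGGCGG" → prefix "G" already present; 9 new (C, A, G, T, G, G, C, G, G)
Total nodes = 9 + 10 + 10 + 5 + 8 + 6 + 3 + 9 = 60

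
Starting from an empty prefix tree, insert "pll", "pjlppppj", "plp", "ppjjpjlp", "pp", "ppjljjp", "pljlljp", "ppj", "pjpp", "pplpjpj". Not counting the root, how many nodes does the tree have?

34

Count nodes per top-level branch (shared prefixes stored once):
  'p'-branch (pjlppppj, pjpp, pljlljp, pll, plp, pp, ppj, ppjjpjlp, ppjljjp, pplpjpj): 34 nodes
Sum: 34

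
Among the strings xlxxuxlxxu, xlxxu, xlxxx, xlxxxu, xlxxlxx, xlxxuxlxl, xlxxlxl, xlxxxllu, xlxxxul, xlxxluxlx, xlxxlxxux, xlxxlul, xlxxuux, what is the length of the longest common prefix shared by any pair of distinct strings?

8

Equivalently: take the maximum, over all pairs, of their longest common prefix length.
"xlxxuxlxl" and "xlxxuxlxxu" agree on "xlxxuxlx" (8 characters) before diverging; nothing deeper is shared.
Longest shared-prefix length: 8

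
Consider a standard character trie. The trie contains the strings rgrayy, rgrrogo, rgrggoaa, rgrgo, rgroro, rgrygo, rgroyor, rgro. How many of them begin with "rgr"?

8

Traverse to the node for "rgr", then collect every word in that subtree.
Matches: "rgrayy", "rgrggoaa", "rgrgo", "rgro", "rgroro", "rgroyor", "rgrrogo", "rgrygo"
Count: 8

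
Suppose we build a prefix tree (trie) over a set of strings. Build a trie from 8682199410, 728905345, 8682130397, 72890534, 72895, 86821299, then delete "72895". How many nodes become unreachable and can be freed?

1

Walk "72895" from the leaf back toward the root, removing each node that no remaining word uses.
The suffix "5" (1 node) is used only by "72895"; the node for "7289" still has the child "0", so pruning stops there.
Nodes removed: 1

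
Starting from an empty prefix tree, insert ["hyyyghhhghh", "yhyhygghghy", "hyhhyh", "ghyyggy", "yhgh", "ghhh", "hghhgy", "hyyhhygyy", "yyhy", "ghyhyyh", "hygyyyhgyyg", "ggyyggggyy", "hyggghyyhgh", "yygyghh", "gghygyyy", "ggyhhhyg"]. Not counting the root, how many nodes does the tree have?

97

For each word, the new-node count is its length minus the longest prefix already in the trie:
  "hyyyghhhghh" → 11 new (h, y, y, y, g, h, h, h, g, h, h)
  "yhyhygghghy" → 11 new (y, h, y, h, y, g, g, h, g, h, y)
  "hyhhyh" → prefix "hy" already present; 4 new (h, h, y, h)
  "ghyyggy" → 7 new (g, h, y, y, g, g, y)
  "yhgh" → prefix "yh" already present; 2 new (g, h)
  "ghhh" → prefix "gh" already present; 2 new (h, h)
  "hghhgy" → prefix "h" already present; 5 new (g, h, h, g, y)
  "hyyhhygyy" → prefix "hyy" already present; 6 new (h, h, y, g, y, y)
  "yyhy" → prefix "y" already present; 3 new (y, h, y)
  "ghyhyyh" → prefix "ghy" already present; 4 new (h, y, y, h)
  "hygyyyhgyyg" → prefix "hy" already present; 9 new (g, y, y, y, h, g, y, y, g)
  "ggyyggggyy" → prefix "g" already present; 9 new (g, y, y, g, g, g, g, y, y)
  "hyggghyyhgh" → prefix "hyg" already present; 8 new (g, g, h, y, y, h, g, h)
  "yygyghh" → prefix "yy" already present; 5 new (g, y, g, h, h)
  "gghygyyy" → prefix "gg" already present; 6 new (h, y, g, y, y, y)
  "ggyhhhyg" → prefix "ggy" already present; 5 new (h, h, h, y, g)
Total nodes = 11 + 11 + 4 + 7 + 2 + 2 + 5 + 6 + 3 + 4 + 9 + 9 + 8 + 5 + 6 + 5 = 97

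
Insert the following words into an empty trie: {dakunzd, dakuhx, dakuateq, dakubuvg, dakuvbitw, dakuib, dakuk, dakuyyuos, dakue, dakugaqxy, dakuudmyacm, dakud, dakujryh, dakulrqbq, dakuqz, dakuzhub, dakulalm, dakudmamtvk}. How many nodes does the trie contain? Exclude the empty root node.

68

Count nodes per top-level branch (shared prefixes stored once):
  'd'-branch (dakuateq, dakubuvg, dakud, dakudmamtvk, dakue, dakugaqxy, dakuhx, dakuib, dakujryh, dakuk, dakulalm, dakulrqbq, dakunzd, dakuqz, dakuudmyacm, dakuvbitw, dakuyyuos, dakuzhub): 68 nodes
Sum: 68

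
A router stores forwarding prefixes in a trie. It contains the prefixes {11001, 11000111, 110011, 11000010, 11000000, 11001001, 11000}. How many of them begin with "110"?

Traverse to the node for "110", then collect every word in that subtree.
Matches: "11000", "11000000", "11000010", "11000111", "11001", "11001001", "110011"
Count: 7

7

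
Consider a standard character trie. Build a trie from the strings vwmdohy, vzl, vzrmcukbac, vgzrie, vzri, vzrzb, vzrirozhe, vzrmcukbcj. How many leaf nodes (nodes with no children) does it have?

7

A leaf is a node with no children — equivalently, the end of a word that is not a proper prefix of any other stored word.
Those words: "vgzrie", "vwmdohy", "vzl", "vzrirozhe", "vzrmcukbac", "vzrmcukbcj", "vzrzb"
Leaf count: 7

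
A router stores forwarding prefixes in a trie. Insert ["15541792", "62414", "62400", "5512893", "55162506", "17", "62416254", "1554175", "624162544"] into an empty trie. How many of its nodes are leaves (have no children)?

Leaves are exactly the stored words that no other stored word extends.
Those words: "1554175", "15541792", "17", "5512893", "55162506", "62400", "62414", "624162544"
Leaf count: 8

8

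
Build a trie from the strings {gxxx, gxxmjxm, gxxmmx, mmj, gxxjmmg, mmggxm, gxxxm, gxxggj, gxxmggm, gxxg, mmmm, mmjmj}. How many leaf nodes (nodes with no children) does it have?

Leaves are exactly the stored words that no other stored word extends.
Those words: "gxxggj", "gxxjmmg", "gxxmggm", "gxxmjxm", "gxxmmx", "gxxxm", "mmggxm", "mmjmj", "mmmm"
Leaf count: 9

9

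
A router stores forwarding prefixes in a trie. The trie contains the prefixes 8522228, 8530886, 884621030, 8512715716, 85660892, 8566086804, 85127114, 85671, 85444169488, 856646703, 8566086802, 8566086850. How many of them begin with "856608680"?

Traverse to the node for "856608680", then collect every word in that subtree.
Matches: "8566086802", "8566086804"
Count: 2

2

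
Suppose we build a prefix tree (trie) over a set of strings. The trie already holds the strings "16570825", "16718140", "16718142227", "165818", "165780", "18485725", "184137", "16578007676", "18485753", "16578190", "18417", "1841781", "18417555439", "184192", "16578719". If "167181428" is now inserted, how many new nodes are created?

Walking "167181428" from the root, the first 8 characters ("16718142") follow existing edges; "8" is the first miss.
New nodes needed: |"167181428"| − 8 = 9 − 8 = 1.

1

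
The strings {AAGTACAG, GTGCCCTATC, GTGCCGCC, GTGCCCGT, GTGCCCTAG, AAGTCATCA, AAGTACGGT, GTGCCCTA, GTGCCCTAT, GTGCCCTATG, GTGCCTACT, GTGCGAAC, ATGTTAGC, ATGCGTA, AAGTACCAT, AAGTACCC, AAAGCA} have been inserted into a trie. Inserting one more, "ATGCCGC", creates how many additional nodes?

Walking "ATGCCGC" from the root, the first 4 characters ("ATGC") follow existing edges; "C" is the first miss.
Each of the 3 remaining characters creates one node.

3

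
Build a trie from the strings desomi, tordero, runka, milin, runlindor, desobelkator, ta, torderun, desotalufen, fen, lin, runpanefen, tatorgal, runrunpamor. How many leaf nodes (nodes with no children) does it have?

A leaf is a node with no children — equivalently, the end of a word that is not a proper prefix of any other stored word.
Those words: "desobelkator", "desomi", "desotalufen", "fen", "lin", "milin", "runka", "runlindor", "runpanefen", "runrunpamor", "tatorgal", "tordero", "torderun"
Leaf count: 13

13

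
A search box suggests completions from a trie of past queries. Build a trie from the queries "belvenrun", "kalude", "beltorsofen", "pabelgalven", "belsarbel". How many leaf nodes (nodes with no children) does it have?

5

Leaves are exactly the stored words that no other stored word extends.
Those words: "belsarbel", "beltorsofen", "belvenrun", "kalude", "pabelgalven"
Leaf count: 5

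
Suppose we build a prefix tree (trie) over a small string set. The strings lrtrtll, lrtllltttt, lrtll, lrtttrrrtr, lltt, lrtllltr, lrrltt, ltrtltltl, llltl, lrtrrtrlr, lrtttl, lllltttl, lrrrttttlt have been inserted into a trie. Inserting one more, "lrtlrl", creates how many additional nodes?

Walking "lrtlrl" from the root, the first 4 characters ("lrtl") follow existing edges; "r" is the first miss.
Each of the 2 remaining characters creates one node.

2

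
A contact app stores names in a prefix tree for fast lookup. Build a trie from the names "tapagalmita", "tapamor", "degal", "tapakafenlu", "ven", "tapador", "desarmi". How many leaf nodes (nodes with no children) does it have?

7

Leaves are exactly the stored words that no other stored word extends.
Those words: "degal", "desarmi", "tapador", "tapagalmita", "tapakafenlu", "tapamor", "ven"
Leaf count: 7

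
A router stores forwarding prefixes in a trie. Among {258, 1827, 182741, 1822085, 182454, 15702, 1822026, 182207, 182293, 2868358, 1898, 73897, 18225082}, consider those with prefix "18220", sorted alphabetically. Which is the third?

1822085

Filter for "18220…" and sort: "1822026", "182207", "1822085"
Position 3: 1822085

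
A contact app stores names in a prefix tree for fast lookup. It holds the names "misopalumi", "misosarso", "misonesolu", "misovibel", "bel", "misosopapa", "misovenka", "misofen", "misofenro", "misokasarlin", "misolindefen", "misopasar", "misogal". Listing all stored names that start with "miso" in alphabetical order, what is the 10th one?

DFS of the "miso" subtree visits, in order: "misofen", "misofenro", "misogal", "misokasarlin", "misolindefen", "misonesolu", "misopalumi", "misopasar", "misosarso", "misosopapa", "misovenka", "misovibel"
The 10th is misosopapa.

misosopapa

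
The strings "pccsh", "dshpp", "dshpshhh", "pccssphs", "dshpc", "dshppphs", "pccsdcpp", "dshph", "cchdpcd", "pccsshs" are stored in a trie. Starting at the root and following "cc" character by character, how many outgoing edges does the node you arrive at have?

Walk "cc" from the root, arriving at one node.
Distinct next characters after "cc": h.
That node has 1 child edge.

1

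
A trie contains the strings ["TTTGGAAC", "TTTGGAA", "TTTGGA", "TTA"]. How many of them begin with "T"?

4

Walk to "T"; the words in its subtree are exactly those with that prefix.
Matches: "TTA", "TTTGGA", "TTTGGAA", "TTTGGAAC"
Count: 4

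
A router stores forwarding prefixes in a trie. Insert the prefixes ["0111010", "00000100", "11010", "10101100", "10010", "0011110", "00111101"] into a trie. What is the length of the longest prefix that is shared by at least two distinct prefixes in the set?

7

Equivalently: take the maximum, over all pairs, of their longest common prefix length.
e.g. "0011110" and "00111101" share the prefix "0011110" of length 7; no pair shares a longer one.
Longest shared-prefix length: 7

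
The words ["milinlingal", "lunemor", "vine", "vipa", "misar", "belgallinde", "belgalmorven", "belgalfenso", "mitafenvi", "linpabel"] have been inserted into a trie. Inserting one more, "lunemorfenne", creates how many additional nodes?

Walking "lunemorfenne" from the root, the first 7 characters ("lunemor") follow existing edges; "f" is the first miss.
Each of the 5 remaining characters creates one node.

5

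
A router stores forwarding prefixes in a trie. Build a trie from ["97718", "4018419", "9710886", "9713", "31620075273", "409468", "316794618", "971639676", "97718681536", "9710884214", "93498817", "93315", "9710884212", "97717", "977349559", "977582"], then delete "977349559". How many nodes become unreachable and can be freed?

6

A node on "977349559"'s path can go only if nothing else ends at it or branches off below it.
The suffix "349559" (6 nodes) is used only by "977349559"; the node for "977" still has the child "1", so pruning stops there.
Nodes removed: 6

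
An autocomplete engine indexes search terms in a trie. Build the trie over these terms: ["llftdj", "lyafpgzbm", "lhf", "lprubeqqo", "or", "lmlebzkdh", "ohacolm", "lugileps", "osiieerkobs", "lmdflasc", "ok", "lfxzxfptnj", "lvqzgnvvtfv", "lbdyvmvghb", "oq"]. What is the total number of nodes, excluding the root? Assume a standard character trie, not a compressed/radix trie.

93

Insert word by word; a character creates a node only if that edge doesn't already exist:
  "llftdj" → 6 new (l, l, f, t, d, j)
  "lyafpgzbm" → prefix "l" already present; 8 new (y, a, f, p, g, z, b, m)
  "lhf" → prefix "l" already present; 2 new (h, f)
  "lprubeqqo" → prefix "l" already present; 8 new (p, r, u, b, e, q, q, o)
  "or" → 2 new (o, r)
  "lmlebzkdh" → prefix "l" already present; 8 new (m, l, e, b, z, k, d, h)
  "ohacolm" → prefix "o" already present; 6 new (h, a, c, o, l, m)
  "lugileps" → prefix "l" already present; 7 new (u, g, i, l, e, p, s)
  "osiieerkobs" → prefix "o" already present; 10 new (s, i, i, e, e, r, k, o, b, s)
  "lmdflasc" → prefix "lm" already present; 6 new (d, f, l, a, s, c)
  "ok" → prefix "o" already present; 1 new (k)
  "lfxzxfptnj" → prefix "l" already present; 9 new (f, x, z, x, f, p, t, n, j)
  "lvqzgnvvtfv" → prefix "l" already present; 10 new (v, q, z, g, n, v, v, t, f, v)
  "lbdyvmvghb" → prefix "l" already present; 9 new (b, d, y, v, m, v, g, h, b)
  "oq" → prefix "o" already present; 1 new (q)
Total nodes = 6 + 8 + 2 + 8 + 2 + 8 + 6 + 7 + 10 + 6 + 1 + 9 + 10 + 9 + 1 = 93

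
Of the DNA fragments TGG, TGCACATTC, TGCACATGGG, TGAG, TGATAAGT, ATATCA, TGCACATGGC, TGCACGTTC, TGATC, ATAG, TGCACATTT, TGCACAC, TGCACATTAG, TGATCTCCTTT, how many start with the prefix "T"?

12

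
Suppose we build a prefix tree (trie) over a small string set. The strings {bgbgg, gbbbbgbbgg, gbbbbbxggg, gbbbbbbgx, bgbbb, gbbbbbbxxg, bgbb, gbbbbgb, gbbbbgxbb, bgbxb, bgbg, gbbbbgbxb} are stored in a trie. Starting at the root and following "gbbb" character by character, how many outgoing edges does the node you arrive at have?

1

The children of the "gbbb" node are the distinct next characters among strings starting with "gbbb".
Distinct next characters after "gbbb": b.
That node has 1 child edge.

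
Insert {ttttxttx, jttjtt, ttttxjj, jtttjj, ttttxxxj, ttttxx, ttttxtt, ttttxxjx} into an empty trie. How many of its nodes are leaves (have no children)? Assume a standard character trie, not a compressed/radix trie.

6

A leaf is a node with no children — equivalently, the end of a word that is not a proper prefix of any other stored word.
Those words: "jttjtt", "jtttjj", "ttttxjj", "ttttxttx", "ttttxxjx", "ttttxxxj"
Leaf count: 6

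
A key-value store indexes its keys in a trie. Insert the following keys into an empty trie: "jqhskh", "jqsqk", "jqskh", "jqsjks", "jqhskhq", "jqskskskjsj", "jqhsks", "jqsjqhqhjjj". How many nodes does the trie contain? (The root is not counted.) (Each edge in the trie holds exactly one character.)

Count nodes per top-level branch (shared prefixes stored once):
  'j'-branch (jqhskh, jqhskhq, jqhsks, jqsjks, jqsjqhqhjjj, jqskh, jqskskskjsj, jqsqk): 30 nodes
Sum: 30

30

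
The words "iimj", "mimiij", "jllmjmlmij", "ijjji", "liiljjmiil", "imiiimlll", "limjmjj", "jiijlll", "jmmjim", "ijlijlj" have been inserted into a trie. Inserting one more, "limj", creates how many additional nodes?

0

"limj" is already a full path in the trie; only an end-marker is added.
No new nodes are needed: 0.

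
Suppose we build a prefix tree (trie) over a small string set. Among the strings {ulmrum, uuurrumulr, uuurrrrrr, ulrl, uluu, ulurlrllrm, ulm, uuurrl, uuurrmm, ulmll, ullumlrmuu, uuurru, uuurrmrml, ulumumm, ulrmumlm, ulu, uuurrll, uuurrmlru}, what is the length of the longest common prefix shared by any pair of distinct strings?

Equivalently: take the maximum, over all pairs, of their longest common prefix length.
"uuurrl" and "uuurrll" agree on "uuurrl" (6 characters) before diverging; nothing deeper is shared.
Longest shared-prefix length: 6

6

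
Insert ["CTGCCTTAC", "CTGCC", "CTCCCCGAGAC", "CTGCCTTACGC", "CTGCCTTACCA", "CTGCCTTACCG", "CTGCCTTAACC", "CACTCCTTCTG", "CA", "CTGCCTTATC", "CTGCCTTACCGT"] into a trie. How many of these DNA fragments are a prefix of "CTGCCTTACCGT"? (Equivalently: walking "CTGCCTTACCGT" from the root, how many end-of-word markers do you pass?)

Traverse "CTGCCTTACCGT" character by character; count nodes along the way that are marked as word ends.
Prefixes of the query that are stored words: "CTGCC", "CTGCCTTAC", "CTGCCTTACCG", "CTGCCTTACCGT"
Count: 4

4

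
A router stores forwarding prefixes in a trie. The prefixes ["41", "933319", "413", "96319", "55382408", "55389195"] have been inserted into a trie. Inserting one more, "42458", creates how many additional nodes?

4

The longest prefix of "42458" already in the trie is "4" (length 1).
Each of the 4 remaining characters creates one node.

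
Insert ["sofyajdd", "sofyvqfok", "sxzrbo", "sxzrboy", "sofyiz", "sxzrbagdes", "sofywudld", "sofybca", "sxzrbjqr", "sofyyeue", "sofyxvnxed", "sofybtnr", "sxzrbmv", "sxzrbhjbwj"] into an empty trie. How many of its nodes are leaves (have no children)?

A leaf is a node with no children — equivalently, the end of a word that is not a proper prefix of any other stored word.
Those words: "sofyajdd", "sofybca", "sofybtnr", "sofyiz", "sofyvqfok", "sofywudld", "sofyxvnxed", "sofyyeue", "sxzrbagdes", "sxzrbhjbwj", "sxzrbjqr", "sxzrbmv", "sxzrboy"
Leaf count: 13

13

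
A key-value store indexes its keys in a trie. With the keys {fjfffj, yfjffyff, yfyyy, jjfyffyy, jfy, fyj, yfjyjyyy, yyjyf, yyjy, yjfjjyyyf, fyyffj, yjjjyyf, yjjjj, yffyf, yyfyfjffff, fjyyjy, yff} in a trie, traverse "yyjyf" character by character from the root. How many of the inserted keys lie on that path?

Check each prefix of "yyjyf" against the stored set — each match is an end-marker on the path.
Prefixes of the query that are stored words: "yyjy", "yyjyf"
Count: 2

2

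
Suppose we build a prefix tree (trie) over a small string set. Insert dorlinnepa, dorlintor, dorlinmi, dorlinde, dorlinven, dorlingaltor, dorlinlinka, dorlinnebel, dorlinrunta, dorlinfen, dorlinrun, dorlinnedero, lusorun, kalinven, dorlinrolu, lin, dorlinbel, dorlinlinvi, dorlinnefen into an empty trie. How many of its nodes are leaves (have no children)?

18

A leaf is a node with no children — equivalently, the end of a word that is not a proper prefix of any other stored word.
Those words: "dorlinbel", "dorlinde", "dorlinfen", "dorlingaltor", "dorlinlinka", "dorlinlinvi", "dorlinmi", "dorlinnebel", "dorlinnedero", "dorlinnefen", "dorlinnepa", "dorlinrolu", "dorlinrunta", "dorlintor", "dorlinven", "kalinven", "lin", "lusorun"
Leaf count: 18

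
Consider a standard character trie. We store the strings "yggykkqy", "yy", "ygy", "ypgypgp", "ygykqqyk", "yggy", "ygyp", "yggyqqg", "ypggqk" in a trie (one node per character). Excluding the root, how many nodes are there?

For each word, the new-node count is its length minus the longest prefix already in the trie:
  "yggykkqy" → 8 new (y, g, g, y, k, k, q, y)
  "yy" → prefix "y" already present; 1 new (y)
  "ygy" → prefix "yg" already present; 1 new (y)
  "ypgypgp" → prefix "y" already present; 6 new (p, g, y, p, g, p)
  "ygykqqyk" → prefix "ygy" already present; 5 new (k, q, q, y, k)
  "yggy" → prefix "yggy" already present; 0 new (none)
  "ygyp" → prefix "ygy" already present; 1 new (p)
  "yggyqqg" → prefix "yggy" already present; 3 new (q, q, g)
  "ypggqk" → prefix "ypg" already present; 3 new (g, q, k)
Total nodes = 8 + 1 + 1 + 6 + 5 + 0 + 1 + 3 + 3 = 28

28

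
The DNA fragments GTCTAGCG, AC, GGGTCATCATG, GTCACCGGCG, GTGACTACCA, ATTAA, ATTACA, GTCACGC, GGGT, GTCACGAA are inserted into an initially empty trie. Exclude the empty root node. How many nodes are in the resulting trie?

45

Trace insertions, counting only characters that open a new branch:
  "GTCTAGCG" → 8 new (G, T, C, T, A, G, C, G)
  "AC" → 2 new (A, C)
  "GGGTCATCATG" → prefix "G" already present; 10 new (G, G, T, C, A, T, C, A, T, G)
  "GTCACCGGCG" → prefix "GTC" already present; 7 new (A, C, C, G, G, C, G)
  "GTGACTACCA" → prefix "GT" already present; 8 new (G, A, C, T, A, C, C, A)
  "ATTAA" → prefix "A" already present; 4 new (T, T, A, A)
  "ATTACA" → prefix "ATTA" already present; 2 new (C, A)
  "GTCACGC" → prefix "GTCAC" already present; 2 new (G, C)
  "GGGT" → prefix "GGGT" already present; 0 new (none)
  "GTCACGAA" → prefix "GTCACG" already present; 2 new (A, A)
Total nodes = 8 + 2 + 10 + 7 + 8 + 4 + 2 + 2 + 0 + 2 = 45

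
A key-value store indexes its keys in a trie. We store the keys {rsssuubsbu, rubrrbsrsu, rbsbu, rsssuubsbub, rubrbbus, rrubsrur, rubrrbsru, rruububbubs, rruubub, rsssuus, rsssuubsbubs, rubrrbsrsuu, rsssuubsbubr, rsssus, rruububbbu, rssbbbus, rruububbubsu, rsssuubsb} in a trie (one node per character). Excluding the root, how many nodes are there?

57

For each word, the new-node count is its length minus the longest prefix already in the trie:
  "rsssuubsbu" → 10 new (r, s, s, s, u, u, b, s, b, u)
  "rubrrbsrsu" → prefix "r" already present; 9 new (u, b, r, r, b, s, r, s, u)
  "rbsbu" → prefix "r" already present; 4 new (b, s, b, u)
  "rsssuubsbub" → prefix "rsssuubsbu" already present; 1 new (b)
  "rubrbbus" → prefix "rubr" already present; 4 new (b, b, u, s)
  "rrubsrur" → prefix "r" already present; 7 new (r, u, b, s, r, u, r)
  "rubrrbsru" → prefix "rubrrbsr" already present; 1 new (u)
  "rruububbubs" → prefix "rru" already present; 8 new (u, b, u, b, b, u, b, s)
  "rruubub" → prefix "rruubub" already present; 0 new (none)
  "rsssuus" → prefix "rsssuu" already present; 1 new (s)
  "rsssuubsbubs" → prefix "rsssuubsbub" already present; 1 new (s)
  "rubrrbsrsuu" → prefix "rubrrbsrsu" already present; 1 new (u)
  "rsssuubsbubr" → prefix "rsssuubsbub" already present; 1 new (r)
  "rsssus" → prefix "rsssu" already present; 1 new (s)
  "rruububbbu" → prefix "rruububb" already present; 2 new (b, u)
  "rssbbbus" → prefix "rss" already present; 5 new (b, b, b, u, s)
  "rruububbubsu" → prefix "rruububbubs" already present; 1 new (u)
  "rsssuubsb" → prefix "rsssuubsb" already present; 0 new (none)
Total nodes = 10 + 9 + 4 + 1 + 4 + 7 + 1 + 8 + 0 + 1 + 1 + 1 + 1 + 1 + 2 + 5 + 1 + 0 = 57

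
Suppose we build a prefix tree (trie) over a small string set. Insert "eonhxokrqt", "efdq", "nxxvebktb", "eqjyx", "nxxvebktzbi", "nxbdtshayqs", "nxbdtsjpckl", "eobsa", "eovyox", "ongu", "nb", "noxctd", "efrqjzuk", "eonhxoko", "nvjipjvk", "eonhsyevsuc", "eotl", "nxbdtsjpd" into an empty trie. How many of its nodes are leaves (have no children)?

18

A leaf is a node with no children — equivalently, the end of a word that is not a proper prefix of any other stored word.
Those words: "efdq", "efrqjzuk", "eobsa", "eonhsyevsuc", "eonhxoko", "eonhxokrqt", "eotl", "eovyox", "eqjyx", "nb", "noxctd", "nvjipjvk", "nxbdtshayqs", "nxbdtsjpckl", "nxbdtsjpd", "nxxvebktb", "nxxvebktzbi", "ongu"
Leaf count: 18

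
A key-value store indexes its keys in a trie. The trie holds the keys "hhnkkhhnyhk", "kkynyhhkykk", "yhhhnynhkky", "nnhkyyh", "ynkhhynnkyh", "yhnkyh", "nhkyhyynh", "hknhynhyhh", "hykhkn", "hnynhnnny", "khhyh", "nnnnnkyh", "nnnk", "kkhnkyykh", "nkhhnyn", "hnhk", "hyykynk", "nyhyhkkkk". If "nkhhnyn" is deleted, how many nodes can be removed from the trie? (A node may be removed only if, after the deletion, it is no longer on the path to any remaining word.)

6

Walk "nkhhnyn" from the leaf back toward the root, removing each node that no remaining word uses.
The suffix "khhnyn" (6 nodes) is used only by "nkhhnyn"; the node for "n" still has the child "n", so pruning stops there.
Nodes removed: 6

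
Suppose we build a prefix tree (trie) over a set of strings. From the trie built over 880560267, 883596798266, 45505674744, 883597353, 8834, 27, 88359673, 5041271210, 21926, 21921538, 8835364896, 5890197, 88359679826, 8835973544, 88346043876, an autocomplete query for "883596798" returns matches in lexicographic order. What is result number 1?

88359679826

Words with prefix "883596798", in lexicographic order: "88359679826", "883596798266"
The 1st is 88359679826.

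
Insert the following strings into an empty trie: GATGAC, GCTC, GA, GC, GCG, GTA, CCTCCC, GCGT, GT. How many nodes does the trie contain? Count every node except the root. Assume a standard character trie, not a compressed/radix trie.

19

Trace insertions, counting only characters that open a new branch:
  "GATGAC" → 6 new (G, A, T, G, A, C)
  "GCTC" → prefix "G" already present; 3 new (C, T, C)
  "GA" → prefix "GA" already present; 0 new (none)
  "GC" → prefix "GC" already present; 0 new (none)
  "GCG" → prefix "GC" already present; 1 new (G)
  "GTA" → prefix "G" already present; 2 new (T, A)
  "CCTCCC" → 6 new (C, C, T, C, C, C)
  "GCGT" → prefix "GCG" already present; 1 new (T)
  "GT" → prefix "GT" already present; 0 new (none)
Total nodes = 6 + 3 + 0 + 0 + 1 + 2 + 6 + 1 + 0 = 19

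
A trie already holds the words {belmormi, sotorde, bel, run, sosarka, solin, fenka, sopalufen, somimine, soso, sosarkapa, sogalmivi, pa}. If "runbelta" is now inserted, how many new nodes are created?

"run" is already a path in the trie; the remaining "belta" must be added.
Each of the 5 remaining characters creates one node.

5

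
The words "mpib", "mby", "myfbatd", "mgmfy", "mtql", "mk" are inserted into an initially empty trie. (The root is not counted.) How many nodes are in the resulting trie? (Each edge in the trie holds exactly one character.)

20

For each word, the new-node count is its length minus the longest prefix already in the trie:
  "mpib" → 4 new (m, p, i, b)
  "mby" → prefix "m" already present; 2 new (b, y)
  "myfbatd" → prefix "m" already present; 6 new (y, f, b, a, t, d)
  "mgmfy" → prefix "m" already present; 4 new (g, m, f, y)
  "mtql" → prefix "m" already present; 3 new (t, q, l)
  "mk" → prefix "m" already present; 1 new (k)
Total nodes = 4 + 2 + 6 + 4 + 3 + 1 = 20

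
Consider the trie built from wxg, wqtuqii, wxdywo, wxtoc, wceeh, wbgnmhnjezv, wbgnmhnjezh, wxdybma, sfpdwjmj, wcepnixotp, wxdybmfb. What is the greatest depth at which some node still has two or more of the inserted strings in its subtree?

10

The deepest shared node is where two words last agree before diverging.
"wbgnmhnjezh" and "wbgnmhnjezv" agree on "wbgnmhnjez" (10 characters) before diverging; nothing deeper is shared.
Longest shared-prefix length: 10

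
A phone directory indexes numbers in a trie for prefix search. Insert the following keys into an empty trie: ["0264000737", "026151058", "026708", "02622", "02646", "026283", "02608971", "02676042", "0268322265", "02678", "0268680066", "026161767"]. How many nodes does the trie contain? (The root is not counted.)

52

Insert word by word; a character creates a node only if that edge doesn't already exist:
  "0264000737" → 10 new (0, 2, 6, 4, 0, 0, 0, 7, 3, 7)
  "026151058" → prefix "026" already present; 6 new (1, 5, 1, 0, 5, 8)
  "026708" → prefix "026" already present; 3 new (7, 0, 8)
  "02622" → prefix "026" already present; 2 new (2, 2)
  "02646" → prefix "0264" already present; 1 new (6)
  "026283" → prefix "0262" already present; 2 new (8, 3)
  "02608971" → prefix "026" already present; 5 new (0, 8, 9, 7, 1)
  "02676042" → prefix "0267" already present; 4 new (6, 0, 4, 2)
  "0268322265" → prefix "026" already present; 7 new (8, 3, 2, 2, 2, 6, 5)
  "02678" → prefix "0267" already present; 1 new (8)
  "0268680066" → prefix "0268" already present; 6 new (6, 8, 0, 0, 6, 6)
  "026161767" → prefix "0261" already present; 5 new (6, 1, 7, 6, 7)
Total nodes = 10 + 6 + 3 + 2 + 1 + 2 + 5 + 4 + 7 + 1 + 6 + 5 = 52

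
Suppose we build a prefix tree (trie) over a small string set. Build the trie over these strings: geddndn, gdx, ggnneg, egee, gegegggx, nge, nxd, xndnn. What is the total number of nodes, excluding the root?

Insert word by word; a character creates a node only if that edge doesn't already exist:
  "geddndn" → 7 new (g, e, d, d, n, d, n)
  "gdx" → prefix "g" already present; 2 new (d, x)
  "ggnneg" → prefix "g" already present; 5 new (g, n, n, e, g)
  "egee" → 4 new (e, g, e, e)
  "gegegggx" → prefix "ge" already present; 6 new (g, e, g, g, g, x)
  "nge" → 3 new (n, g, e)
  "nxd" → prefix "n" already present; 2 new (x, d)
  "xndnn" → 5 new (x, n, d, n, n)
Total nodes = 7 + 2 + 5 + 4 + 6 + 3 + 2 + 5 = 34

34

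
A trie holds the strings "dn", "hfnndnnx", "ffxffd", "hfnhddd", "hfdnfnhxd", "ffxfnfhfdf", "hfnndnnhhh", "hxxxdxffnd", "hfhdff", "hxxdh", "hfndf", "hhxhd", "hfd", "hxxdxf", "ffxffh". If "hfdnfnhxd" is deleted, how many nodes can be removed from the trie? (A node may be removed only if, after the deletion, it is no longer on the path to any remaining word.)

6

A node on "hfdnfnhxd"'s path can go only if nothing else ends at it or branches off below it.
The suffix "nfnhxd" (6 nodes) is used only by "hfdnfnhxd"; "hfd" is itself a stored word, so pruning stops there.
Nodes removed: 6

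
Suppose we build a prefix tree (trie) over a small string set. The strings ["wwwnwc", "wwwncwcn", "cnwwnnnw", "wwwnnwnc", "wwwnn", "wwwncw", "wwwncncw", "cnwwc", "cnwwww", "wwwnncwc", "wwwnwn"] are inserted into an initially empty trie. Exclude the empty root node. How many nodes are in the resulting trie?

Insert word by word; a character creates a node only if that edge doesn't already exist:
  "wwwnwc" → 6 new (w, w, w, n, w, c)
  "wwwncwcn" → prefix "wwwn" already present; 4 new (c, w, c, n)
  "cnwwnnnw" → 8 new (c, n, w, w, n, n, n, w)
  "wwwnnwnc" → prefix "wwwn" already present; 4 new (n, w, n, c)
  "wwwnn" → prefix "wwwnn" already present; 0 new (none)
  "wwwncw" → prefix "wwwncw" already present; 0 new (none)
  "wwwncncw" → prefix "wwwnc" already present; 3 new (n, c, w)
  "cnwwc" → prefix "cnww" already present; 1 new (c)
  "cnwwww" → prefix "cnww" already present; 2 new (w, w)
  "wwwnncwc" → prefix "wwwnn" already present; 3 new (c, w, c)
  "wwwnwn" → prefix "wwwnw" already present; 1 new (n)
Total nodes = 6 + 4 + 8 + 4 + 0 + 0 + 3 + 1 + 2 + 3 + 1 = 32

32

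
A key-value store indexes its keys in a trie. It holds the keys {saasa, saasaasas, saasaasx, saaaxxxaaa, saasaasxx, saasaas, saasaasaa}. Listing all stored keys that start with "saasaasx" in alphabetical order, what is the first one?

saasaasx

Words with prefix "saasaasx", in lexicographic order: "saasaasx", "saasaasxx"
The 1st is saasaasx.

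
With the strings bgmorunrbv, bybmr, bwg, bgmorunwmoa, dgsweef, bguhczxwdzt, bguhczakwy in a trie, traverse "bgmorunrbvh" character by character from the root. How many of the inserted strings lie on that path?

1

Walk "bgmorunrbvh" from the root; an end-of-word marker is hit whenever a stored word is a prefix of "bgmorunrbvh".
Prefixes of the query that are stored words: "bgmorunrbv"
Count: 1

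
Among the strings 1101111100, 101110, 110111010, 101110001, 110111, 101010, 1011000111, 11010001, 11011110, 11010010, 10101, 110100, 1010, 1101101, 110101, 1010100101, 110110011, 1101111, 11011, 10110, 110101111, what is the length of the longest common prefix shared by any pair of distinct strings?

Look for the deepest trie node that still has at least two words in its subtree.
e.g. "1101111" and "11011110" share the prefix "1101111" of length 7; no pair shares a longer one.
Longest shared-prefix length: 7

7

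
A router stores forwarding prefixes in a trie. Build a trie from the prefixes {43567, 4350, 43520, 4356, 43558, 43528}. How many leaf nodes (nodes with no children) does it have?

A leaf is a node with no children — equivalently, the end of a word that is not a proper prefix of any other stored word.
Those words: "4350", "43520", "43528", "43558", "43567"
Leaf count: 5

5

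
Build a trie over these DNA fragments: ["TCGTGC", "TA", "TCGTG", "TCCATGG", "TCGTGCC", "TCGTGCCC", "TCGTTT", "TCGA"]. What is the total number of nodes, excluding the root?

17

Count nodes per top-level branch (shared prefixes stored once):
  'T'-branch (TA, TCCATGG, TCGA, TCGTG, TCGTGC, TCGTGCC, TCGTGCCC, TCGTTT): 17 nodes
Sum: 17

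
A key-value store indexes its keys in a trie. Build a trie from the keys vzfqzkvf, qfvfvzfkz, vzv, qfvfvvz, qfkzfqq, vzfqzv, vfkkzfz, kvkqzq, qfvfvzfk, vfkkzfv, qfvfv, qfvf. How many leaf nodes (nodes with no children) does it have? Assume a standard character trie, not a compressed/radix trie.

A leaf is a node with no children — equivalently, the end of a word that is not a proper prefix of any other stored word.
Those words: "kvkqzq", "qfkzfqq", "qfvfvvz", "qfvfvzfkz", "vfkkzfv", "vfkkzfz", "vzfqzkvf", "vzfqzv", "vzv"
Leaf count: 9

9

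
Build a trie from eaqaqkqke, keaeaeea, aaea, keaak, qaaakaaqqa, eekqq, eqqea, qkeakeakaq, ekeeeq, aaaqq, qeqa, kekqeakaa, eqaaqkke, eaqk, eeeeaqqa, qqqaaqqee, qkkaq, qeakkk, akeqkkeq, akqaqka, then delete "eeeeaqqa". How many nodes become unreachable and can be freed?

After clearing the end-marker at "eeeeaqqa", prune upward until reaching a node still needed by another word.
The suffix "eeaqqa" (6 nodes) is used only by "eeeeaqqa"; the node for "ee" still has the child "k", so pruning stops there.
Nodes removed: 6

6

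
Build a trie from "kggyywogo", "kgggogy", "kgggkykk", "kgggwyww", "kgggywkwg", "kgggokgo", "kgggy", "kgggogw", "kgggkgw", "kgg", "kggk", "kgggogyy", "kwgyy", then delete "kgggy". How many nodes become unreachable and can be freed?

0

A node on "kgggy"'s path can go only if nothing else ends at it or branches off below it.
Every node on "kgggy" is still needed (e.g. by "kgggywkwg"), so nothing is freed.
Nodes removed: 0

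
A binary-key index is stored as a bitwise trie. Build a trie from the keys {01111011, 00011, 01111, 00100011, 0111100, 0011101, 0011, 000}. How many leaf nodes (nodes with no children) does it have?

Leaves are exactly the stored words that no other stored word extends.
Those words: "00011", "00100011", "0011101", "0111100", "01111011"
Leaf count: 5

5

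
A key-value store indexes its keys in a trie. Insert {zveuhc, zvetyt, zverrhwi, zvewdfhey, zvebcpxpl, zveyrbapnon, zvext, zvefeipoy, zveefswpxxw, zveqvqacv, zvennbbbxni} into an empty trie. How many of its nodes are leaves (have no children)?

11

Leaves are exactly the stored words that no other stored word extends.
Those words: "zvebcpxpl", "zveefswpxxw", "zvefeipoy", "zvennbbbxni", "zveqvqacv", "zverrhwi", "zvetyt", "zveuhc", "zvewdfhey", "zvext", "zveyrbapnon"
Leaf count: 11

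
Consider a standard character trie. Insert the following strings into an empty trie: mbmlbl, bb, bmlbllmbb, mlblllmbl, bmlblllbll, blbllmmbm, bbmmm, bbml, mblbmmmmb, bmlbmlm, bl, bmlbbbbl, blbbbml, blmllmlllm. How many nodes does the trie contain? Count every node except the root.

66

For each word, the new-node count is its length minus the longest prefix already in the trie:
  "mbmlbl" → 6 new (m, b, m, l, b, l)
  "bb" → 2 new (b, b)
  "bmlbllmbb" → prefix "b" already present; 8 new (m, l, b, l, l, m, b, b)
  "mlblllmbl" → prefix "m" already present; 8 new (l, b, l, l, l, m, b, l)
  "bmlblllbll" → prefix "bmlbll" already present; 4 new (l, b, l, l)
  "blbllmmbm" → prefix "b" already present; 8 new (l, b, l, l, m, m, b, m)
  "bbmmm" → prefix "bb" already present; 3 new (m, m, m)
  "bbml" → prefix "bbm" already present; 1 new (l)
  "mblbmmmmb" → prefix "mb" already present; 7 new (l, b, m, m, m, m, b)
  "bmlbmlm" → prefix "bmlb" already present; 3 new (m, l, m)
  "bl" → prefix "bl" already present; 0 new (none)
  "bmlbbbbl" → prefix "bmlb" already present; 4 new (b, b, b, l)
  "blbbbml" → prefix "blb" already present; 4 new (b, b, m, l)
  "blmllmlllm" → prefix "bl" already present; 8 new (m, l, l, m, l, l, l, m)
Total nodes = 6 + 2 + 8 + 8 + 4 + 8 + 3 + 1 + 7 + 3 + 0 + 4 + 4 + 8 = 66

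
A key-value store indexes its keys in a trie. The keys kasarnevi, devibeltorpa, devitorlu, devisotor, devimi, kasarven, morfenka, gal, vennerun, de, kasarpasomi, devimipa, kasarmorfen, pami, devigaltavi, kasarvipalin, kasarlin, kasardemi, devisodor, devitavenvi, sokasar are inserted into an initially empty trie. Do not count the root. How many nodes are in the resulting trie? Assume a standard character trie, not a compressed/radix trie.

109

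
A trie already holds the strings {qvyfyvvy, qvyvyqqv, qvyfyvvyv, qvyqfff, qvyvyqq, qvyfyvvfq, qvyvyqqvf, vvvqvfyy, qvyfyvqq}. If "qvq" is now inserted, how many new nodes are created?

Walking "qvq" from the root, the first 2 characters ("qv") follow existing edges; "q" is the first miss.
So 3 − 2 = 1 new nodes.

1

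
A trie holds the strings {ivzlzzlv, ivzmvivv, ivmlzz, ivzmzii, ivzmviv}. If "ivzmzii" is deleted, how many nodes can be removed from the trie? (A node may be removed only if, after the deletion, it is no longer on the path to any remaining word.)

3

A node on "ivzmzii"'s path can go only if nothing else ends at it or branches off below it.
The suffix "zii" (3 nodes) is used only by "ivzmzii"; the node for "ivzm" still has the child "v", so pruning stops there.
Nodes removed: 3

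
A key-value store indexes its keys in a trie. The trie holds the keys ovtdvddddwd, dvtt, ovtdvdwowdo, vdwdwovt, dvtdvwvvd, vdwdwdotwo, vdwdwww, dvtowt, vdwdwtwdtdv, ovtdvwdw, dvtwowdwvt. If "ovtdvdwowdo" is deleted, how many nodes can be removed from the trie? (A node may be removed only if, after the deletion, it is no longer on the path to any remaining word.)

5

After clearing the end-marker at "ovtdvdwowdo", prune upward until reaching a node still needed by another word.
The suffix "wowdo" (5 nodes) is used only by "ovtdvdwowdo"; the node for "ovtdvd" still has the child "d", so pruning stops there.
Nodes removed: 5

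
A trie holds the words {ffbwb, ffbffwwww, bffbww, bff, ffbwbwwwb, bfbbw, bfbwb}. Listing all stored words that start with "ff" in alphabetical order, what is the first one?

DFS of the "ff" subtree visits, in order: "ffbffwwww", "ffbwb", "ffbwbwwwb"
The 1st is ffbffwwww.

ffbffwwww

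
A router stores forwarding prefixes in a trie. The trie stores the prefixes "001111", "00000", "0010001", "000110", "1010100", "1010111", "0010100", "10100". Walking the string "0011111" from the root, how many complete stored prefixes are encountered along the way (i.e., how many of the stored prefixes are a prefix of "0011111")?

Walk "0011111" from the root; an end-of-word marker is hit whenever a stored word is a prefix of "0011111".
Prefixes of the query that are stored words: "001111"
Count: 1

1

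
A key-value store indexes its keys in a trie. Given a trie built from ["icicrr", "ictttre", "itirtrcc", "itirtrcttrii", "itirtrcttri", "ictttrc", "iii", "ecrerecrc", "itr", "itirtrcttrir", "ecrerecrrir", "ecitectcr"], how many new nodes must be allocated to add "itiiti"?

3

The longest prefix of "itiiti" already in the trie is "iti" (length 3).
So 6 − 3 = 3 new nodes.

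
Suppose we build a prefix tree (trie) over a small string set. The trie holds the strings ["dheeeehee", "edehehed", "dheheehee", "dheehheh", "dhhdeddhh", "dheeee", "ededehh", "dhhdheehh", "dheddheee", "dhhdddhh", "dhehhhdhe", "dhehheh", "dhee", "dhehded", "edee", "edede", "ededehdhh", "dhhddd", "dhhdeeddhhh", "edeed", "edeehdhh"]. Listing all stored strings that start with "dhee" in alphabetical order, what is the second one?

dheeee

Words with prefix "dhee", in lexicographic order: "dhee", "dheeee", "dheeeehee", "dheehheh"
Position 2: dheeee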